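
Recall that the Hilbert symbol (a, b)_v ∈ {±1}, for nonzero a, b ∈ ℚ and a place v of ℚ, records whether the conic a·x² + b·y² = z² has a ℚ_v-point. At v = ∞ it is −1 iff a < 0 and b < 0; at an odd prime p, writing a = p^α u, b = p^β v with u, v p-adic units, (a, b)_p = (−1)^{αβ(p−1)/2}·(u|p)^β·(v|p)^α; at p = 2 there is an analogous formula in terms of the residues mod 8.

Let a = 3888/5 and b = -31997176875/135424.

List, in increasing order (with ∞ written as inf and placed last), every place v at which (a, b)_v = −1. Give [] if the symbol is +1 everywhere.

(a, b) ≡ (15, -3) mod (ℚ^×)²; places V = {2, 3, 5, 17, 23, ∞}.
(a,b)_5: α=-1, u≡3; β=4, v≡3 (mod 5); (3|5)=-1, (3|5)=-1; sign (−1)^0·-1^4·-1^-1 = -1.
(a,b)_2: α=4, β=-8; u≡7, v≡5 (mod 8); ε(u)ε(v)=1·0, αω(v)=4·1, βω(u)=-8·0; sum ≡ 0  ⇒  +1.
(a,b)_23: α=0, u≡14; β=-2, v≡21 (mod 23); (14|23)=-1, (21|23)=-1; sign (−1)^0·-1^-2·-1^0 = +1.
(a,b)_17: α=0, u≡16; β=2, v≡14 (mod 17); (16|17)=+1, (14|17)=-1; sign (−1)^0·+1^2·-1^0 = +1.
(a,b)_3: α=5, u≡2; β=11, v≡2 (mod 3); (2|3)=-1, (2|3)=-1; sign (−1)^1·-1^11·-1^5 = -1.
(a,b)_∞: sgn(15)=+, sgn(-3)=−, so +1.
(15, -3 / ℚ) ramifies at {3, 5}: a division algebra.

[3, 5]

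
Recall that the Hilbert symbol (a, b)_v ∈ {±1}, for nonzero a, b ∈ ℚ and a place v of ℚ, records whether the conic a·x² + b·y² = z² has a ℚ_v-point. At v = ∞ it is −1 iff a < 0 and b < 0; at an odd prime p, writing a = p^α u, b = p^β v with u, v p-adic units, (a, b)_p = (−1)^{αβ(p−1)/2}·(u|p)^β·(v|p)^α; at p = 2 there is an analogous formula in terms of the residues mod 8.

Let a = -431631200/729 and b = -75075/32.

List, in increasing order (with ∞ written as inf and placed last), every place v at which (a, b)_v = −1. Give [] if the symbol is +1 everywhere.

[13, inf]

(a, b) ≡ (-182, -6006) mod (ℚ^×)²; places V = {2, 3, 5, 7, 11, 13, ∞}.
(a,b)_5: α=2, u≡3; β=2, v≡1 (mod 5); (3|5)=-1, (1|5)=+1; sign (−1)^0·-1^2·+1^2 = +1.
(a,b)_3: α=-6, u≡1; β=1, v≡2 (mod 3); (1|3)=+1, (2|3)=-1; sign (−1)^0·+1^1·-1^-6 = +1.
(a,b)_11: α=2, u≡4; β=1, v≡5 (mod 11); (4|11)=+1, (5|11)=+1; sign (−1)^0·+1^1·+1^2 = +1.
(a,b)_7: α=3, u≡4; β=1, v≡5 (mod 7); (4|7)=+1, (5|7)=-1; sign (−1)^1·+1^1·-1^3 = +1.
(a,b)_∞: sgn(-182)=−, sgn(-6006)=−, so -1.
(a,b)_2: α=5, β=-5; u≡5, v≡5 (mod 8); ε(u)ε(v)=0·0, αω(v)=5·1, βω(u)=-5·1; sum ≡ 0  ⇒  +1.
(a,b)_13: α=1, u≡3; β=1, v≡6 (mod 13); (3|13)=+1, (6|13)=-1; sign (−1)^0·+1^1·-1^1 = -1.
(-182, -6006 / ℚ) ramifies at {13, ∞}: a division algebra.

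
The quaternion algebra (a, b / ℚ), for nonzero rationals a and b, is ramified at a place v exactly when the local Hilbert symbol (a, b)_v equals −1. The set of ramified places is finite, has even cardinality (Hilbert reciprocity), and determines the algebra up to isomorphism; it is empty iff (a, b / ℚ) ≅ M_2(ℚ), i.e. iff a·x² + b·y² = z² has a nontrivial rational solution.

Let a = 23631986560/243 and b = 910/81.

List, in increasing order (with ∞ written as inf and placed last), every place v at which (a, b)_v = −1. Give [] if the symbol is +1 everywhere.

Mod squares: a ≡ 2730, b ≡ 910. Check v ∈ {∞, 2, 3, 5, 7, 13}.
v=∞: 2730 > 0 and 910 > 0  ⇒  (a,b)_∞ = +1.
v=2: v_2(a)=7, v_2(b)=1; units ≡ 5, 7 (mod 8); ε·ε+αω+βω = 0·1+7·0+1·1 ≡ 1  ⇒  (a,b)_2 = -1.
v=3: a=3^-5·(≡1), b=3^-4·(≡1) mod 3; (1|3)=+1, (1|3)=+1; (−1)^{-5·-4·1}·(+1)^-4·(+1)^-5 = +1.
v=13: a=13^3·(≡8), b=13^1·(≡6) mod 13; (8|13)=-1, (6|13)=-1; (−1)^{3·1·6}·(-1)^1·(-1)^3 = +1.
v=7: a=7^5·(≡5), b=7^1·(≡1) mod 7; (5|7)=-1, (1|7)=+1; (−1)^{5·1·3}·(-1)^1·(+1)^5 = +1.
v=5: a=5^1·(≡4), b=5^1·(≡2) mod 5; (4|5)=+1, (2|5)=-1; (−1)^{1·1·2}·(+1)^1·(-1)^1 = -1.
|Ram(2730, 910)| = 2, even; anisotropic at {2, 5}.

[2, 5]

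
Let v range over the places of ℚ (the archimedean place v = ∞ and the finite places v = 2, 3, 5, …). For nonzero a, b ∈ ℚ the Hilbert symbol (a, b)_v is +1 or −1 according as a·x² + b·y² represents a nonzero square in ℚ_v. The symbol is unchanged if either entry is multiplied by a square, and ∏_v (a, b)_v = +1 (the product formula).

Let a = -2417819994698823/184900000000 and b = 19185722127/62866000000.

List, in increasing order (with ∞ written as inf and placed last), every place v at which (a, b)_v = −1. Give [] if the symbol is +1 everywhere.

Mod squares: a ≡ -247, b ≡ 4862. Check v ∈ {∞, 2, 3, 5, 11, 13, 17, 19, 43}.
v=5: a=5^-8·(≡3), b=5^-6·(≡3) mod 5; (3|5)=-1, (3|5)=-1; (−1)^{-8·-6·2}·(-1)^-6·(-1)^-8 = +1.
v=2: v_2(a)=-8, v_2(b)=-7; units ≡ 1, 7 (mod 8); ε·ε+αω+βω = 0·1+-8·0+-7·0 ≡ 0  ⇒  (a,b)_2 = +1.
v=11: a=11^4·(≡8), b=11^3·(≡7) mod 11; (8|11)=-1, (7|11)=-1; (−1)^{4·3·5}·(-1)^3·(-1)^4 = -1.
v=19: a=19^1·(≡16), b=19^0·(≡17) mod 19; (16|19)=+1, (17|19)=+1; (−1)^{1·0·9}·(+1)^0·(+1)^1 = +1.
v=13: a=13^5·(≡7), b=13^3·(≡10) mod 13; (7|13)=-1, (10|13)=+1; (−1)^{5·3·6}·(-1)^3·(+1)^5 = -1.
v=3: a=3^4·(≡2), b=3^8·(≡2) mod 3; (2|3)=-1, (2|3)=-1; (−1)^{4·8·1}·(-1)^8·(-1)^4 = +1.
v=43: a=43^-2·(≡15), b=43^-2·(≡2) mod 43; (15|43)=+1, (2|43)=-1; (−1)^{-2·-2·21}·(+1)^-2·(-1)^-2 = +1.
v=∞: -247 < 0 and 4862 > 0  ⇒  (a,b)_∞ = +1.
v=17: a=17^2·(≡2), b=17^-1·(≡5) mod 17; (2|17)=+1, (5|17)=-1; (−1)^{2·-1·8}·(+1)^-1·(-1)^2 = +1.
|Ram(-247, 4862)| = 2, even; anisotropic at {11, 13}.

[11, 13]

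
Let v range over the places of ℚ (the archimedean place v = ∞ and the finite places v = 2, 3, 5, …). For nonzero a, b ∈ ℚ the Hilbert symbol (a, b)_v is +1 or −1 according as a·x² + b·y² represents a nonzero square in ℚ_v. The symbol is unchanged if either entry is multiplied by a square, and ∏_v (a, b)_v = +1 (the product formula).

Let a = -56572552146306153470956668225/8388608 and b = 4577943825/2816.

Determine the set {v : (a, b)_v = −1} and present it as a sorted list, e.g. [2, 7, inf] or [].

Mod squares: a ≡ -2, b ≡ 3003. Check v ∈ {∞, 2, 3, 5, 7, 11, 13}.
v=2: v_2(a)=-23, v_2(b)=-8; units ≡ 7, 3 (mod 8); ε·ε+αω+βω = 1·1+-23·1+-8·0 ≡ 0  ⇒  (a,b)_2 = +1.
v=11: a=11^4·(≡9), b=11^-1·(≡5) mod 11; (9|11)=+1, (5|11)=+1; (−1)^{4·-1·5}·(+1)^-1·(+1)^4 = +1.
v=5: a=5^2·(≡2), b=5^2·(≡3) mod 5; (2|5)=-1, (3|5)=-1; (−1)^{2·2·2}·(-1)^2·(-1)^2 = +1.
v=7: a=7^12·(≡5), b=7^3·(≡4) mod 7; (5|7)=-1, (4|7)=+1; (−1)^{12·3·3}·(-1)^3·(+1)^12 = -1.
v=13: a=13^10·(≡5), b=13^3·(≡9) mod 13; (5|13)=-1, (9|13)=+1; (−1)^{10·3·6}·(-1)^3·(+1)^10 = -1.
v=3: a=3^4·(≡1), b=3^5·(≡2) mod 3; (1|3)=+1, (2|3)=-1; (−1)^{4·5·1}·(+1)^5·(-1)^4 = +1.
v=∞: -2 < 0 and 3003 > 0  ⇒  (a,b)_∞ = +1.
(-2, 3003 / ℚ) ramifies at {7, 13}: a division algebra.

[7, 13]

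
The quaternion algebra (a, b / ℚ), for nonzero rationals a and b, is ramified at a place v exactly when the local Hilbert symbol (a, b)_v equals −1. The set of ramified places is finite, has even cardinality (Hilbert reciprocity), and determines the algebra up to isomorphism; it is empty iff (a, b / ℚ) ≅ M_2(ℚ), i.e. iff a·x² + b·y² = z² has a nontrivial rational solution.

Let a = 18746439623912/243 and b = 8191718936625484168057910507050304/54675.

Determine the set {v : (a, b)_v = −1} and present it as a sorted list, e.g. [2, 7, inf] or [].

[2, 3, 13, 19]

Mod squares: a ≡ 1240206, b ≡ 1427127. Check v ∈ {∞, 2, 3, 5, 7, 11, 13, 19, 23, 37, 43}.
v=37: a=37^2·(≡11), b=37^5·(≡24) mod 37; (11|37)=+1, (24|37)=-1; (−1)^{2·5·18}·(+1)^5·(-1)^2 = +1.
v=43: a=43^1·(≡20), b=43^3·(≡15) mod 43; (20|43)=-1, (15|43)=+1; (−1)^{1·3·21}·(-1)^3·(+1)^1 = +1.
v=11: a=11^1·(≡2), b=11^2·(≡1) mod 11; (2|11)=-1, (1|11)=+1; (−1)^{1·2·5}·(-1)^2·(+1)^1 = +1.
v=5: a=5^0·(≡4), b=5^-2·(≡2) mod 5; (4|5)=+1, (2|5)=-1; (−1)^{0·-2·2}·(+1)^-2·(-1)^0 = +1.
v=3: a=3^-5·(≡2), b=3^-7·(≡2) mod 3; (2|3)=-1, (2|3)=-1; (−1)^{-5·-7·1}·(-1)^-7·(-1)^-5 = -1.
v=2: v_2(a)=3, v_2(b)=6; units ≡ 7, 7 (mod 8); ε·ε+αω+βω = 1·1+3·0+6·0 ≡ 1  ⇒  (a,b)_2 = -1.
v=23: a=23^1·(≡7), b=23^3·(≡16) mod 23; (7|23)=-1, (16|23)=+1; (−1)^{1·3·11}·(-1)^3·(+1)^1 = +1.
v=13: a=13^2·(≡11), b=13^5·(≡2) mod 13; (11|13)=-1, (2|13)=-1; (−1)^{2·5·6}·(-1)^5·(-1)^2 = -1.
v=19: a=19^1·(≡9), b=19^2·(≡3) mod 19; (9|19)=+1, (3|19)=-1; (−1)^{1·2·9}·(+1)^2·(-1)^1 = -1.
v=∞: 1240206 > 0 and 1427127 > 0  ⇒  (a,b)_∞ = +1.
v=7: a=7^2·(≡4), b=7^6·(≡2) mod 7; (4|7)=+1, (2|7)=+1; (−1)^{2·6·3}·(+1)^6·(+1)^2 = +1.
(1240206, 1427127 / ℚ) ramifies at {2, 3, 13, 19}: a division algebra.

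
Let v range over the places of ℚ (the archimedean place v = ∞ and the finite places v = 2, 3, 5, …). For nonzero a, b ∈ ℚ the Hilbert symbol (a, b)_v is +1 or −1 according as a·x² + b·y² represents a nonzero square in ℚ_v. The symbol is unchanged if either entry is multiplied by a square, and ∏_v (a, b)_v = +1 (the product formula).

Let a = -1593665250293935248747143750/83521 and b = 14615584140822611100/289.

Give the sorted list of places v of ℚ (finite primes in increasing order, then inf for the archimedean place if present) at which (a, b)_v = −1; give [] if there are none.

Mod squares: a ≡ -332630, b ≡ 249711. Check v ∈ {∞, 2, 3, 5, 7, 11, 17, 23, 29, 31, 37, 47}.
v=5: a=5^5·(≡4), b=5^2·(≡1) mod 5; (4|5)=+1, (1|5)=+1; (−1)^{5·2·2}·(+1)^2·(+1)^5 = +1.
v=7: a=7^2·(≡6), b=7^1·(≡4) mod 7; (6|7)=-1, (4|7)=+1; (−1)^{2·1·3}·(-1)^1·(+1)^2 = -1.
v=3: a=3^0·(≡1), b=3^1·(≡2) mod 3; (1|3)=+1, (2|3)=-1; (−1)^{0·1·1}·(+1)^1·(-1)^0 = +1.
v=23: a=23^2·(≡20), b=23^3·(≡3) mod 23; (20|23)=-1, (3|23)=+1; (−1)^{2·3·11}·(-1)^3·(+1)^2 = -1.
v=29: a=29^3·(≡17), b=29^2·(≡14) mod 29; (17|29)=-1, (14|29)=-1; (−1)^{3·2·14}·(-1)^2·(-1)^3 = -1.
v=11: a=11^2·(≡10), b=11^1·(≡10) mod 11; (10|11)=-1, (10|11)=-1; (−1)^{2·1·5}·(-1)^1·(-1)^2 = -1.
v=17: a=17^-4·(≡2), b=17^-2·(≡16) mod 17; (2|17)=+1, (16|17)=+1; (−1)^{-4·-2·8}·(+1)^-2·(+1)^-4 = +1.
v=31: a=31^3·(≡15), b=31^2·(≡13) mod 31; (15|31)=-1, (13|31)=-1; (−1)^{3·2·15}·(-1)^2·(-1)^3 = -1.
v=2: v_2(a)=1, v_2(b)=2; units ≡ 5, 7 (mod 8); ε·ε+αω+βω = 0·1+1·0+2·1 ≡ 0  ⇒  (a,b)_2 = +1.
v=37: a=37^3·(≡4), b=37^2·(≡19) mod 37; (4|37)=+1, (19|37)=-1; (−1)^{3·2·18}·(+1)^2·(-1)^3 = -1.
v=∞: -332630 < 0 and 249711 > 0  ⇒  (a,b)_∞ = +1.
v=47: a=47^2·(≡34), b=47^1·(≡12) mod 47; (34|47)=+1, (12|47)=+1; (−1)^{2·1·23}·(+1)^1·(+1)^2 = +1.
|Ram(-332630, 249711)| = 6, even; anisotropic at {7, 11, 23, 29, 31, 37}.

[7, 11, 23, 29, 31, 37]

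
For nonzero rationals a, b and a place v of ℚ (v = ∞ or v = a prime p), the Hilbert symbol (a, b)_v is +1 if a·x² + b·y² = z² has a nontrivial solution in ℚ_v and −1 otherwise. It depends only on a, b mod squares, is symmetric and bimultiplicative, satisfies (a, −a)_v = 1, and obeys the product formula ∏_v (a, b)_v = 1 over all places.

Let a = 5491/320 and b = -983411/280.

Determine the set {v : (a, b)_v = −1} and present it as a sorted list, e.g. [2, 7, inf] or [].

[2, 11]

(a, b) ≡ (95, -770) mod (ℚ^×)²; places V = {2, 5, 7, 11, 13, 17, 19, 23, ∞}.
(a,b)_7: α=0, u≡2; β=-1, v≡1 (mod 7); (2|7)=+1, (1|7)=+1; sign (−1)^0·+1^-1·+1^0 = +1.
(a,b)_11: α=0, u≡2; β=1, v≡8 (mod 11); (2|11)=-1, (8|11)=-1; sign (−1)^0·-1^1·-1^0 = -1.
(a,b)_23: α=0, u≡3; β=2, v≡1 (mod 23); (3|23)=+1, (1|23)=+1; sign (−1)^0·+1^2·+1^0 = +1.
(a,b)_13: α=0, u≡12; β=2, v≡10 (mod 13); (12|13)=+1, (10|13)=+1; sign (−1)^0·+1^2·+1^0 = +1.
(a,b)_2: α=-6, β=-3; u≡7, v≡7 (mod 8); ε(u)ε(v)=1·1, αω(v)=-6·0, βω(u)=-3·0; sum ≡ 1  ⇒  -1.
(a,b)_17: α=2, u≡5; β=0, v≡7 (mod 17); (5|17)=-1, (7|17)=-1; sign (−1)^0·-1^0·-1^2 = +1.
(a,b)_∞: sgn(95)=+, sgn(-770)=−, so +1.
(a,b)_19: α=1, u≡5; β=0, v≡17 (mod 19); (5|19)=+1, (17|19)=+1; sign (−1)^0·+1^0·+1^1 = +1.
(a,b)_5: α=-1, u≡4; β=-1, v≡4 (mod 5); (4|5)=+1, (4|5)=+1; sign (−1)^0·+1^-1·+1^-1 = +1.
|Ram(95, -770)| = 2, even; anisotropic at {2, 11}.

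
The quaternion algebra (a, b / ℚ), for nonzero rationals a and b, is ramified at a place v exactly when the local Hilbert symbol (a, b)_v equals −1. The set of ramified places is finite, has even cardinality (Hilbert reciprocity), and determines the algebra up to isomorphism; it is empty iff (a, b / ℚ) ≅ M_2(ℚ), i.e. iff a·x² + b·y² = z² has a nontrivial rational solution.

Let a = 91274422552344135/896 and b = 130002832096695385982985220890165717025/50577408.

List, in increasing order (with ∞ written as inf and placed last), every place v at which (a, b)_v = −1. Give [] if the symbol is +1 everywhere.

(a, b) ≡ (22610, 44863) mod (ℚ^×)²; places V = {2, 3, 5, 7, 13, 17, 19, 23, 29, ∞}.
(a,b)_∞: sgn(22610)=+, sgn(44863)=+, so +1.
(a,b)_17: α=5, u≡16; β=13, v≡2 (mod 17); (16|17)=+1, (2|17)=+1; sign (−1)^0·+1^13·+1^5 = +1.
(a,b)_2: α=-7, β=-14; u≡1, v≡7 (mod 8); ε(u)ε(v)=0·1, αω(v)=-7·0, βω(u)=-14·0; sum ≡ 0  ⇒  +1.
(a,b)_23: α=2, u≡4; β=2, v≡12 (mod 23); (4|23)=+1, (12|23)=+1; sign (−1)^0·+1^2·+1^2 = +1.
(a,b)_29: α=2, u≡12; β=5, v≡8 (mod 29); (12|29)=-1, (8|29)=-1; sign (−1)^0·-1^5·-1^2 = -1.
(a,b)_13: α=2, u≡12; β=5, v≡2 (mod 13); (12|13)=+1, (2|13)=-1; sign (−1)^0·+1^5·-1^2 = +1.
(a,b)_7: α=-1, u≡3; β=-3, v≡2 (mod 7); (3|7)=-1, (2|7)=+1; sign (−1)^1·-1^-3·+1^-1 = +1.
(a,b)_3: α=2, u≡2; β=-2, v≡1 (mod 3); (2|3)=-1, (1|3)=+1; sign (−1)^0·-1^-2·+1^2 = +1.
(a,b)_19: α=1, u≡2; β=4, v≡4 (mod 19); (2|19)=-1, (4|19)=+1; sign (−1)^0·-1^4·+1^1 = +1.
(a,b)_5: α=1, u≡2; β=2, v≡2 (mod 5); (2|5)=-1, (2|5)=-1; sign (−1)^0·-1^2·-1^1 = -1.
(22610, 44863 / ℚ) ramifies at {5, 29}: a division algebra.

[5, 29]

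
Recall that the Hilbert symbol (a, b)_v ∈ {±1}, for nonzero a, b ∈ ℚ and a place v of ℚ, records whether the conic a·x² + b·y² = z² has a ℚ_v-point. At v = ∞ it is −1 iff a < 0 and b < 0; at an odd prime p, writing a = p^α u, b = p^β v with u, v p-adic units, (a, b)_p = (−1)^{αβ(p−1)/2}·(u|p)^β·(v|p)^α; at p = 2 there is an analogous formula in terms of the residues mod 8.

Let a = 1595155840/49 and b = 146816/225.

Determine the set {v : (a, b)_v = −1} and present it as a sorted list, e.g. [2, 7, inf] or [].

Mod squares: a ≡ 24924310, b ≡ 2294. Check v ∈ {∞, 2, 3, 5, 7, 31, 37, 41, 53}.
v=31: a=31^1·(≡20), b=31^1·(≡3) mod 31; (20|31)=+1, (3|31)=-1; (−1)^{1·1·15}·(+1)^1·(-1)^1 = +1.
v=53: a=53^1·(≡37), b=53^0·(≡29) mod 53; (37|53)=+1, (29|53)=+1; (−1)^{1·0·26}·(+1)^0·(+1)^1 = +1.
v=37: a=37^1·(≡18), b=37^1·(≡3) mod 37; (18|37)=-1, (3|37)=+1; (−1)^{1·1·18}·(-1)^1·(+1)^1 = -1.
v=41: a=41^1·(≡24), b=41^0·(≡10) mod 41; (24|41)=-1, (10|41)=+1; (−1)^{1·0·20}·(-1)^0·(+1)^1 = +1.
v=3: a=3^0·(≡1), b=3^-2·(≡2) mod 3; (1|3)=+1, (2|3)=-1; (−1)^{0·-2·1}·(+1)^-2·(-1)^0 = +1.
v=7: a=7^-2·(≡5), b=7^0·(≡5) mod 7; (5|7)=-1, (5|7)=-1; (−1)^{-2·0·3}·(-1)^0·(-1)^-2 = +1.
v=∞: 24924310 > 0 and 2294 > 0  ⇒  (a,b)_∞ = +1.
v=5: a=5^1·(≡2), b=5^-2·(≡4) mod 5; (2|5)=-1, (4|5)=+1; (−1)^{1·-2·2}·(-1)^-2·(+1)^1 = +1.
v=2: v_2(a)=7, v_2(b)=7; units ≡ 3, 3 (mod 8); ε·ε+αω+βω = 1·1+7·1+7·1 ≡ 1  ⇒  (a,b)_2 = -1.
Ram(24924310, 2294) = {2, 37}; no ℚ_2-point on the conic.

[2, 37]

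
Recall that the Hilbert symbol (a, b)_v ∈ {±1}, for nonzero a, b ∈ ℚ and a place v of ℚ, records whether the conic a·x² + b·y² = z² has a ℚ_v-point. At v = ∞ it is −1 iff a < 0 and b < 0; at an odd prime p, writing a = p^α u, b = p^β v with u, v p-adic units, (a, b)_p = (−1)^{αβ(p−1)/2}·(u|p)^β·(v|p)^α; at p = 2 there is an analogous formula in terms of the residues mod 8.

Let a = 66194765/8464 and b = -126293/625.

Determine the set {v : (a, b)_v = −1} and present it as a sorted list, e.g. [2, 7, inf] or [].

Mod squares: a ≡ 1085, b ≡ -437. Check v ∈ {∞, 2, 5, 7, 13, 17, 19, 23, 31}.
v=23: a=23^-2·(≡9), b=23^1·(≡13) mod 23; (9|23)=+1, (13|23)=+1; (−1)^{-2·1·11}·(+1)^1·(+1)^-2 = +1.
v=31: a=31^1·(≡4), b=31^0·(≡25) mod 31; (4|31)=+1, (25|31)=+1; (−1)^{1·0·15}·(+1)^0·(+1)^1 = +1.
v=2: v_2(a)=-4, v_2(b)=0; units ≡ 5, 3 (mod 8); ε·ε+αω+βω = 0·1+-4·1+0·1 ≡ 0  ⇒  (a,b)_2 = +1.
v=19: a=19^2·(≡8), b=19^1·(≡8) mod 19; (8|19)=-1, (8|19)=-1; (−1)^{2·1·9}·(-1)^1·(-1)^2 = -1.
v=5: a=5^1·(≡2), b=5^-4·(≡2) mod 5; (2|5)=-1, (2|5)=-1; (−1)^{1·-4·2}·(-1)^-4·(-1)^1 = -1.
v=17: a=17^0·(≡11), b=17^2·(≡3) mod 17; (11|17)=-1, (3|17)=-1; (−1)^{0·2·8}·(-1)^2·(-1)^0 = +1.
v=∞: 1085 > 0 and -437 < 0  ⇒  (a,b)_∞ = +1.
v=13: a=13^2·(≡8), b=13^0·(≡2) mod 13; (8|13)=-1, (2|13)=-1; (−1)^{2·0·6}·(-1)^0·(-1)^2 = +1.
v=7: a=7^1·(≡4), b=7^0·(≡4) mod 7; (4|7)=+1, (4|7)=+1; (−1)^{1·0·3}·(+1)^0·(+1)^1 = +1.
Ram(1085, -437) = {5, 19}; no ℚ_5-point on the conic.

[5, 19]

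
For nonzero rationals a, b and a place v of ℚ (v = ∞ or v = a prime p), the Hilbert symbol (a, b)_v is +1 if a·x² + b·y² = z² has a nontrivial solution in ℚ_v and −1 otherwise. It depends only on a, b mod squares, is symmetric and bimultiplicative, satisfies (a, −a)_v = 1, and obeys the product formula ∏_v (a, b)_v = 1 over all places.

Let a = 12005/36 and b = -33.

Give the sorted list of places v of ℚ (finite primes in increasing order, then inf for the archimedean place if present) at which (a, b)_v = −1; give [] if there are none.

[3, 5]

(a, b) ≡ (5, -33) mod (ℚ^×)²; places V = {2, 3, 5, 7, 11, ∞}.
(a,b)_3: α=-2, u≡2; β=1, v≡1 (mod 3); (2|3)=-1, (1|3)=+1; sign (−1)^0·-1^1·+1^-2 = -1.
(a,b)_2: α=-2, β=0; u≡5, v≡7 (mod 8); ε(u)ε(v)=0·1, αω(v)=-2·0, βω(u)=0·1; sum ≡ 0  ⇒  +1.
(a,b)_∞: sgn(5)=+, sgn(-33)=−, so +1.
(a,b)_7: α=4, u≡5; β=0, v≡2 (mod 7); (5|7)=-1, (2|7)=+1; sign (−1)^0·-1^0·+1^4 = +1.
(a,b)_5: α=1, u≡1; β=0, v≡2 (mod 5); (1|5)=+1, (2|5)=-1; sign (−1)^0·+1^0·-1^1 = -1.
(a,b)_11: α=0, u≡5; β=1, v≡8 (mod 11); (5|11)=+1, (8|11)=-1; sign (−1)^0·+1^1·-1^0 = +1.
|Ram(5, -33)| = 2, even; anisotropic at {3, 5}.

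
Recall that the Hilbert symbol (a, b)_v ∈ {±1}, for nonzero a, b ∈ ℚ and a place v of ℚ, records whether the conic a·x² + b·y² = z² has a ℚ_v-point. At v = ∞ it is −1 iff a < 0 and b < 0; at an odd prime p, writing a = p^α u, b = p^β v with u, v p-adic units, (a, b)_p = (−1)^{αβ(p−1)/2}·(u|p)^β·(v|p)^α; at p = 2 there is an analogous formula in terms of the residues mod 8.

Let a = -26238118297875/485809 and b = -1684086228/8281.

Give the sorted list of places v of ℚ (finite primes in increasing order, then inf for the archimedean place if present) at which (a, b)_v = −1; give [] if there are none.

(a, b) ≡ (-6335835, -4773) mod (ℚ^×)²; places V = {2, 3, 5, 7, 11, 13, 17, 19, 37, 41, 43, 47, ∞}.
(a,b)_3: α=1, u≡1; β=7, v≡2 (mod 3); (1|3)=+1, (2|3)=-1; sign (−1)^1·+1^7·-1^1 = +1.
(a,b)_47: α=1, u≡40; β=0, v≡32 (mod 47); (40|47)=-1, (32|47)=+1; sign (−1)^0·-1^0·+1^1 = +1.
(a,b)_17: α=-2, u≡12; β=0, v≡2 (mod 17); (12|17)=-1, (2|17)=+1; sign (−1)^0·-1^0·+1^-2 = +1.
(a,b)_5: α=3, u≡3; β=0, v≡2 (mod 5); (3|5)=-1, (2|5)=-1; sign (−1)^0·-1^0·-1^3 = -1.
(a,b)_19: α=1, u≡11; β=0, v≡8 (mod 19); (11|19)=+1, (8|19)=-1; sign (−1)^0·+1^0·-1^1 = -1.
(a,b)_∞: sgn(-6335835)=−, sgn(-4773)=−, so -1.
(a,b)_41: α=-2, u≡16; β=0, v≡35 (mod 41); (16|41)=+1, (35|41)=-1; sign (−1)^0·+1^0·-1^-2 = +1.
(a,b)_43: α=1, u≡35; β=1, v≡22 (mod 43); (35|43)=+1, (22|43)=-1; sign (−1)^1·+1^1·-1^1 = +1.
(a,b)_2: α=0, β=2; u≡5, v≡3 (mod 8); ε(u)ε(v)=0·1, αω(v)=0·1, βω(u)=2·1; sum ≡ 0  ⇒  +1.
(a,b)_37: α=2, u≡35; β=1, v≡5 (mod 37); (35|37)=-1, (5|37)=-1; sign (−1)^0·-1^1·-1^2 = -1.
(a,b)_13: α=0, u≡3; β=-2, v≡2 (mod 13); (3|13)=+1, (2|13)=-1; sign (−1)^0·+1^-2·-1^0 = +1.
(a,b)_11: α=3, u≡2; β=2, v≡5 (mod 11); (2|11)=-1, (5|11)=+1; sign (−1)^0·-1^2·+1^3 = +1.
(a,b)_7: α=0, u≡3; β=-2, v≡1 (mod 7); (3|7)=-1, (1|7)=+1; sign (−1)^0·-1^-2·+1^0 = +1.
|Ram(-6335835, -4773)| = 4, even; anisotropic at {5, 19, 37, ∞}.

[5, 19, 37, inf]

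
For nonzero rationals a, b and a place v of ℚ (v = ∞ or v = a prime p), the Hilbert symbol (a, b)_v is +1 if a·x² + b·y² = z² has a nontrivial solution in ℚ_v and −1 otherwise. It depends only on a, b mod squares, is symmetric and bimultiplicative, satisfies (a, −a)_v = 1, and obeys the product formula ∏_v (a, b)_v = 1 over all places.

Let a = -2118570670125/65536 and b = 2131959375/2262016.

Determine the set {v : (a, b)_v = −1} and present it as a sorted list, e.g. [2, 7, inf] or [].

Mod squares: a ≡ -23205, b ≡ 7735. Check v ∈ {∞, 2, 3, 5, 7, 13, 17, 47}.
v=47: a=47^0·(≡11), b=47^-2·(≡34) mod 47; (11|47)=-1, (34|47)=+1; (−1)^{0·-2·23}·(-1)^-2·(+1)^0 = +1.
v=3: a=3^3·(≡2), b=3^2·(≡1) mod 3; (2|3)=-1, (1|3)=+1; (−1)^{3·2·1}·(-1)^2·(+1)^3 = +1.
v=2: v_2(a)=-16, v_2(b)=-10; units ≡ 3, 7 (mod 8); ε·ε+αω+βω = 1·1+-16·0+-10·1 ≡ 1  ⇒  (a,b)_2 = -1.
v=13: a=13^3·(≡4), b=13^1·(≡1) mod 13; (4|13)=+1, (1|13)=+1; (−1)^{3·1·6}·(+1)^1·(+1)^3 = +1.
v=17: a=17^1·(≡12), b=17^1·(≡4) mod 17; (12|17)=-1, (4|17)=+1; (−1)^{1·1·8}·(-1)^1·(+1)^1 = -1.
v=5: a=5^3·(≡4), b=5^5·(≡2) mod 5; (4|5)=+1, (2|5)=-1; (−1)^{3·5·2}·(+1)^5·(-1)^3 = -1.
v=7: a=7^5·(≡5), b=7^3·(≡3) mod 7; (5|7)=-1, (3|7)=-1; (−1)^{5·3·3}·(-1)^3·(-1)^5 = -1.
v=∞: -23205 < 0 and 7735 > 0  ⇒  (a,b)_∞ = +1.
|Ram(-23205, 7735)| = 4, even; anisotropic at {2, 5, 7, 17}.

[2, 5, 7, 17]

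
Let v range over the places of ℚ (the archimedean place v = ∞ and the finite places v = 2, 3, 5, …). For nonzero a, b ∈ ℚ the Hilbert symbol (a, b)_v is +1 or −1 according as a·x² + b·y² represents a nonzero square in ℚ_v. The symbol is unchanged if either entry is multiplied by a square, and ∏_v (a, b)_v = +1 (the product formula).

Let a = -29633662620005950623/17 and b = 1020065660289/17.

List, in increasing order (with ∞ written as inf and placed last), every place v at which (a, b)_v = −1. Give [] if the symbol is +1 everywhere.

(a, b) ≡ (-8402199, 17) mod (ℚ^×)²; places V = {2, 3, 13, 17, 19, 23, 29, 47, ∞}.
(a,b)_∞: sgn(-8402199)=−, sgn(17)=+, so +1.
(a,b)_19: α=3, u≡17; β=2, v≡16 (mod 19); (17|19)=+1, (16|19)=+1; sign (−1)^0·+1^2·+1^3 = +1.
(a,b)_13: α=3, u≡7; β=2, v≡12 (mod 13); (7|13)=-1, (12|13)=+1; sign (−1)^0·-1^2·+1^3 = +1.
(a,b)_2: α=0, β=0; u≡1, v≡1 (mod 8); ε(u)ε(v)=0·0, αω(v)=0·0, βω(u)=0·0; sum ≡ 0  ⇒  +1.
(a,b)_29: α=3, u≡17; β=2, v≡19 (mod 29); (17|29)=-1, (19|29)=-1; sign (−1)^0·-1^2·-1^3 = -1.
(a,b)_47: α=2, u≡30; β=2, v≡28 (mod 47); (30|47)=-1, (28|47)=+1; sign (−1)^0·-1^2·+1^2 = +1.
(a,b)_17: α=-1, u≡7; β=-1, v≡16 (mod 17); (7|17)=-1, (16|17)=+1; sign (−1)^0·-1^-1·+1^-1 = -1.
(a,b)_3: α=1, u≡1; β=2, v≡2 (mod 3); (1|3)=+1, (2|3)=-1; sign (−1)^0·+1^2·-1^1 = -1.
(a,b)_23: α=3, u≡17; β=0, v≡11 (mod 23); (17|23)=-1, (11|23)=-1; sign (−1)^0·-1^0·-1^3 = -1.
(-8402199, 17 / ℚ) ramifies at {3, 17, 23, 29}: a division algebra.

[3, 17, 23, 29]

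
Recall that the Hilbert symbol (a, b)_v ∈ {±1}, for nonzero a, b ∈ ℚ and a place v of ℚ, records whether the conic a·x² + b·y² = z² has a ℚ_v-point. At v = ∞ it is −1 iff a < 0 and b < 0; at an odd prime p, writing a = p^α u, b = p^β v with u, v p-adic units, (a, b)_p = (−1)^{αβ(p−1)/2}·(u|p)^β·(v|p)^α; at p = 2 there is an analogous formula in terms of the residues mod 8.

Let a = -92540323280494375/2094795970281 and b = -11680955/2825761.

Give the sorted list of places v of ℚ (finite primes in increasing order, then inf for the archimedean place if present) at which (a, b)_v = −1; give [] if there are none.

(a, b) ≡ (-31, -12155) mod (ℚ^×)²; places V = {2, 3, 5, 7, 11, 13, 17, 29, 31, 41, ∞}.
(a,b)_3: α=-2, u≡2; β=0, v≡1 (mod 3); (2|3)=-1, (1|3)=+1; sign (−1)^0·-1^0·+1^-2 = +1.
(a,b)_11: α=2, u≡10; β=1, v≡6 (mod 11); (10|11)=-1, (6|11)=-1; sign (−1)^0·-1^1·-1^2 = -1.
(a,b)_∞: sgn(-31)=−, sgn(-12155)=−, so -1.
(a,b)_17: α=2, u≡12; β=1, v≡2 (mod 17); (12|17)=-1, (2|17)=+1; sign (−1)^0·-1^1·+1^2 = -1.
(a,b)_7: α=-2, u≡4; β=0, v≡1 (mod 7); (4|7)=+1, (1|7)=+1; sign (−1)^0·+1^0·+1^-2 = +1.
(a,b)_41: α=-6, u≡37; β=-4, v≡27 (mod 41); (37|41)=+1, (27|41)=-1; sign (−1)^0·+1^-4·-1^-6 = +1.
(a,b)_29: α=2, u≡21; β=0, v≡13 (mod 29); (21|29)=-1, (13|29)=+1; sign (−1)^0·-1^0·+1^2 = +1.
(a,b)_31: α=3, u≡11; β=2, v≡5 (mod 31); (11|31)=-1, (5|31)=+1; sign (−1)^0·-1^2·+1^3 = +1.
(a,b)_2: α=0, β=0; u≡1, v≡5 (mod 8); ε(u)ε(v)=0·0, αω(v)=0·1, βω(u)=0·0; sum ≡ 0  ⇒  +1.
(a,b)_5: α=4, u≡4; β=1, v≡4 (mod 5); (4|5)=+1, (4|5)=+1; sign (−1)^0·+1^1·+1^4 = +1.
(a,b)_13: α=2, u≡7; β=1, v≡4 (mod 13); (7|13)=-1, (4|13)=+1; sign (−1)^0·-1^1·+1^2 = -1.
(-31, -12155 / ℚ) ramifies at {11, 13, 17, ∞}: a division algebra.

[11, 13, 17, inf]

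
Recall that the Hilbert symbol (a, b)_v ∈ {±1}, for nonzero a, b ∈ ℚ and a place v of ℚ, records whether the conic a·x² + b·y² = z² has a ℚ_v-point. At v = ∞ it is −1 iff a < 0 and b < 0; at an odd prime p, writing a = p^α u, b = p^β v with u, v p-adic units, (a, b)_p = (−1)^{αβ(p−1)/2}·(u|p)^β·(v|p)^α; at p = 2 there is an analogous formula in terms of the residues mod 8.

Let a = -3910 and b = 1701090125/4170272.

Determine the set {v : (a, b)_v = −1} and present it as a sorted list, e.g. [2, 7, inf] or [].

[17, 23]

Mod squares: a ≡ -3910, b ≡ 10. Check v ∈ {∞, 2, 5, 7, 17, 19, 23, 31}.
v=∞: -3910 < 0 and 10 > 0  ⇒  (a,b)_∞ = +1.
v=2: v_2(a)=1, v_2(b)=-5; units ≡ 5, 5 (mod 8); ε·ε+αω+βω = 0·0+1·1+-5·1 ≡ 0  ⇒  (a,b)_2 = +1.
v=31: a=31^0·(≡27), b=31^2·(≡2) mod 31; (27|31)=-1, (2|31)=+1; (−1)^{0·2·15}·(-1)^2·(+1)^0 = +1.
v=7: a=7^0·(≡3), b=7^2·(≡3) mod 7; (3|7)=-1, (3|7)=-1; (−1)^{0·2·3}·(-1)^2·(-1)^0 = +1.
v=23: a=23^1·(≡14), b=23^0·(≡7) mod 23; (14|23)=-1, (7|23)=-1; (−1)^{1·0·11}·(-1)^0·(-1)^1 = -1.
v=5: a=5^1·(≡3), b=5^3·(≡3) mod 5; (3|5)=-1, (3|5)=-1; (−1)^{1·3·2}·(-1)^3·(-1)^1 = +1.
v=19: a=19^0·(≡4), b=19^-4·(≡12) mod 19; (4|19)=+1, (12|19)=-1; (−1)^{0·-4·9}·(+1)^-4·(-1)^0 = +1.
v=17: a=17^1·(≡8), b=17^2·(≡14) mod 17; (8|17)=+1, (14|17)=-1; (−1)^{1·2·8}·(+1)^2·(-1)^1 = -1.
(-3910, 10 / ℚ) ramifies at {17, 23}: a division algebra.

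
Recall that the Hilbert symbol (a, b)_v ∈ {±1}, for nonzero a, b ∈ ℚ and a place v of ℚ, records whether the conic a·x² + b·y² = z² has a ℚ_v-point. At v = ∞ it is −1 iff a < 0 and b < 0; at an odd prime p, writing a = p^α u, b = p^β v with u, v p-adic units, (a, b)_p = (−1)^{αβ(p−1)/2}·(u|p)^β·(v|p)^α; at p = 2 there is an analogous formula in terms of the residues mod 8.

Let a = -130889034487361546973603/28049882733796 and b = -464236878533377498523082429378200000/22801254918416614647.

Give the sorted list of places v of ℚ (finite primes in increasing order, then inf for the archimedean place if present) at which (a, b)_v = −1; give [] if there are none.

[5, inf]

Mod squares: a ≡ -3, b ≡ -665. Check v ∈ {∞, 2, 3, 5, 7, 11, 13, 17, 19, 23, 29, 59}.
v=13: a=13^4·(≡1), b=13^6·(≡6) mod 13; (1|13)=+1, (6|13)=-1; (−1)^{4·6·6}·(+1)^6·(-1)^4 = +1.
v=5: a=5^0·(≡2), b=5^5·(≡3) mod 5; (2|5)=-1, (3|5)=-1; (−1)^{0·5·2}·(-1)^5·(-1)^0 = -1.
v=7: a=7^-4·(≡2), b=7^-9·(≡3) mod 7; (2|7)=+1, (3|7)=-1; (−1)^{-4·-9·3}·(+1)^-9·(-1)^-4 = +1.
v=59: a=59^2·(≡30), b=59^2·(≡13) mod 59; (30|59)=-1, (13|59)=-1; (−1)^{2·2·29}·(-1)^2·(-1)^2 = +1.
v=23: a=23^2·(≡10), b=23^4·(≡12) mod 23; (10|23)=-1, (12|23)=+1; (−1)^{2·4·11}·(-1)^4·(+1)^2 = +1.
v=19: a=19^4·(≡6), b=19^3·(≡8) mod 19; (6|19)=+1, (8|19)=-1; (−1)^{4·3·9}·(+1)^3·(-1)^4 = +1.
v=∞: -3 < 0 and -665 < 0  ⇒  (a,b)_∞ = -1.
v=3: a=3^3·(≡2), b=3^-4·(≡1) mod 3; (2|3)=-1, (1|3)=+1; (−1)^{3·-4·1}·(-1)^-4·(+1)^3 = +1.
v=11: a=11^-2·(≡8), b=11^2·(≡10) mod 11; (8|11)=-1, (10|11)=-1; (−1)^{-2·2·5}·(-1)^2·(-1)^-2 = +1.
v=17: a=17^-6·(≡10), b=17^-8·(≡4) mod 17; (10|17)=-1, (4|17)=+1; (−1)^{-6·-8·8}·(-1)^-8·(+1)^-6 = +1.
v=29: a=29^4·(≡12), b=29^6·(≡27) mod 29; (12|29)=-1, (27|29)=-1; (−1)^{4·6·14}·(-1)^6·(-1)^4 = +1.
v=2: v_2(a)=-2, v_2(b)=6; units ≡ 5, 7 (mod 8); ε·ε+αω+βω = 0·1+-2·0+6·1 ≡ 0  ⇒  (a,b)_2 = +1.
(-3, -665 / ℚ) ramifies at {5, ∞}: a division algebra.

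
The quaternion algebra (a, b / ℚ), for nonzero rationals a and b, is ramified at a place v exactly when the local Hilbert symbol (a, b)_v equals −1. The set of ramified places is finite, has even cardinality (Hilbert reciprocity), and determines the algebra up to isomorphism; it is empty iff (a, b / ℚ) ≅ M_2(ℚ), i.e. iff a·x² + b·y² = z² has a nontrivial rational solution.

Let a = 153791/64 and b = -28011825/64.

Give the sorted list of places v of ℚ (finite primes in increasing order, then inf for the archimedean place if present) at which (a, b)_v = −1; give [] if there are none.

(a, b) ≡ (1271, -1537) mod (ℚ^×)²; places V = {2, 3, 5, 11, 29, 31, 41, 53, ∞}.
(a,b)_2: α=-6, β=-6; u≡7, v≡7 (mod 8); ε(u)ε(v)=1·1, αω(v)=-6·0, βω(u)=-6·0; sum ≡ 1  ⇒  -1.
(a,b)_53: α=0, u≡42; β=1, v≡4 (mod 53); (42|53)=+1, (4|53)=+1; sign (−1)^0·+1^1·+1^0 = +1.
(a,b)_3: α=0, u≡2; β=6, v≡2 (mod 3); (2|3)=-1, (2|3)=-1; sign (−1)^0·-1^6·-1^0 = +1.
(a,b)_41: α=1, u≡8; β=0, v≡37 (mod 41); (8|41)=+1, (37|41)=+1; sign (−1)^0·+1^0·+1^1 = +1.
(a,b)_5: α=0, u≡4; β=2, v≡3 (mod 5); (4|5)=+1, (3|5)=-1; sign (−1)^0·+1^2·-1^0 = +1.
(a,b)_∞: sgn(1271)=+, sgn(-1537)=−, so +1.
(a,b)_29: α=0, u≡20; β=1, v≡6 (mod 29); (20|29)=+1, (6|29)=+1; sign (−1)^0·+1^1·+1^0 = +1.
(a,b)_31: α=1, u≡16; β=0, v≡27 (mod 31); (16|31)=+1, (27|31)=-1; sign (−1)^0·+1^0·-1^1 = -1.
(a,b)_11: α=2, u≡8; β=0, v≡3 (mod 11); (8|11)=-1, (3|11)=+1; sign (−1)^0·-1^0·+1^2 = +1.
Ram(1271, -1537) = {2, 31}; no ℚ_2-point on the conic.

[2, 31]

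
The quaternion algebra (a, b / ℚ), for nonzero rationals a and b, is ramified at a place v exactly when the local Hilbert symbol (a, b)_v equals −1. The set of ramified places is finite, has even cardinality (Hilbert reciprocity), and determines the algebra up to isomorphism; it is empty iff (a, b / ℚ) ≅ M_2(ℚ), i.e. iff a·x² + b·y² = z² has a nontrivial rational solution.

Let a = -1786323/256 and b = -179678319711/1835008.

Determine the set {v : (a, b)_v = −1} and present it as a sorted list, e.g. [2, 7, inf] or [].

[7, 11, 19, inf]

Mod squares: a ≡ -14763, b ≡ -162393. Check v ∈ {∞, 2, 3, 7, 11, 19, 23, 37}.
v=2: v_2(a)=-8, v_2(b)=-18; units ≡ 5, 7 (mod 8); ε·ε+αω+βω = 0·1+-8·0+-18·1 ≡ 0  ⇒  (a,b)_2 = +1.
v=11: a=11^2·(≡7), b=11^5·(≡8) mod 11; (7|11)=-1, (8|11)=-1; (−1)^{2·5·5}·(-1)^5·(-1)^2 = -1.
v=23: a=23^0·(≡6), b=23^2·(≡11) mod 23; (6|23)=+1, (11|23)=-1; (−1)^{0·2·11}·(+1)^2·(-1)^0 = +1.
v=37: a=37^1·(≡35), b=37^1·(≡24) mod 37; (35|37)=-1, (24|37)=-1; (−1)^{1·1·18}·(-1)^1·(-1)^1 = +1.
v=7: a=7^1·(≡6), b=7^-1·(≡5) mod 7; (6|7)=-1, (5|7)=-1; (−1)^{1·-1·3}·(-1)^-1·(-1)^1 = -1.
v=19: a=19^1·(≡10), b=19^1·(≡10) mod 19; (10|19)=-1, (10|19)=-1; (−1)^{1·1·9}·(-1)^1·(-1)^1 = -1.
v=3: a=3^1·(≡2), b=3^1·(≡1) mod 3; (2|3)=-1, (1|3)=+1; (−1)^{1·1·1}·(-1)^1·(+1)^1 = +1.
v=∞: -14763 < 0 and -162393 < 0  ⇒  (a,b)_∞ = -1.
(-14763, -162393 / ℚ) ramifies at {7, 11, 19, ∞}: a division algebra.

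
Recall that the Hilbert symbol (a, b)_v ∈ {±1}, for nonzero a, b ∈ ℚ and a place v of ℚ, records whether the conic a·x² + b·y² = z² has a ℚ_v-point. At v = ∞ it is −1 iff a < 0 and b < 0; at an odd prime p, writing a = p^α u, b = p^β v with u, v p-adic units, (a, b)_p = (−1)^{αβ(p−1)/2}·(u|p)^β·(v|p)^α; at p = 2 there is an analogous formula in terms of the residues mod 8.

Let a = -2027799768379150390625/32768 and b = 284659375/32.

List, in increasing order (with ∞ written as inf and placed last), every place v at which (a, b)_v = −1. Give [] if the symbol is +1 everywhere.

(a, b) ≡ (-2002, 110) mod (ℚ^×)²; places V = {2, 5, 7, 11, 13, ∞}.
(a,b)_7: α=5, u≡1; β=2, v≡3 (mod 7); (1|7)=+1, (3|7)=-1; sign (−1)^0·+1^2·-1^5 = -1.
(a,b)_5: α=12, u≡3; β=5, v≡3 (mod 5); (3|5)=-1, (3|5)=-1; sign (−1)^0·-1^5·-1^12 = -1.
(a,b)_2: α=-15, β=-5; u≡7, v≡7 (mod 8); ε(u)ε(v)=1·1, αω(v)=-15·0, βω(u)=-5·0; sum ≡ 1  ⇒  -1.
(a,b)_∞: sgn(-2002)=−, sgn(110)=+, so +1.
(a,b)_13: α=5, u≡11; β=2, v≡5 (mod 13); (11|13)=-1, (5|13)=-1; sign (−1)^0·-1^2·-1^5 = -1.
(a,b)_11: α=3, u≡3; β=1, v≡2 (mod 11); (3|11)=+1, (2|11)=-1; sign (−1)^1·+1^1·-1^3 = +1.
|Ram(-2002, 110)| = 4, even; anisotropic at {2, 5, 7, 13}.

[2, 5, 7, 13]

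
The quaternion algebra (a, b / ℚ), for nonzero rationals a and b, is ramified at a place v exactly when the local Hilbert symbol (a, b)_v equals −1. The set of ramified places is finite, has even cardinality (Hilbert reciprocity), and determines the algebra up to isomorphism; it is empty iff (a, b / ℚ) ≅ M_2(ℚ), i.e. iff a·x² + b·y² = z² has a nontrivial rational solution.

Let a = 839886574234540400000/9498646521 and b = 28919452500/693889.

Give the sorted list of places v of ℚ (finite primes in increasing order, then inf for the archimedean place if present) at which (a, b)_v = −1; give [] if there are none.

[2, 23, 29, 47]

Mod squares: a ≡ 12710, b ≡ 1285309. Check v ∈ {∞, 2, 3, 5, 7, 13, 17, 23, 29, 31, 41, 47}.
v=5: a=5^5·(≡3), b=5^4·(≡1) mod 5; (3|5)=-1, (1|5)=+1; (−1)^{5·4·2}·(-1)^4·(+1)^5 = +1.
v=41: a=41^3·(≡16), b=41^1·(≡37) mod 41; (16|41)=+1, (37|41)=+1; (−1)^{3·1·20}·(+1)^1·(+1)^3 = +1.
v=17: a=17^-2·(≡12), b=17^-2·(≡3) mod 17; (12|17)=-1, (3|17)=-1; (−1)^{-2·-2·8}·(-1)^-2·(-1)^-2 = +1.
v=47: a=47^2·(≡44), b=47^1·(≡15) mod 47; (44|47)=-1, (15|47)=-1; (−1)^{2·1·23}·(-1)^1·(-1)^2 = -1.
v=2: v_2(a)=7, v_2(b)=2; units ≡ 3, 5 (mod 8); ε·ε+αω+βω = 1·0+7·1+2·1 ≡ 1  ⇒  (a,b)_2 = -1.
v=3: a=3^-4·(≡2), b=3^2·(≡1) mod 3; (2|3)=-1, (1|3)=+1; (−1)^{-4·2·1}·(-1)^2·(+1)^-4 = +1.
v=31: a=31^1·(≡9), b=31^0·(≡1) mod 31; (9|31)=+1, (1|31)=+1; (−1)^{1·0·15}·(+1)^0·(+1)^1 = +1.
v=13: a=13^-2·(≡10), b=13^0·(≡3) mod 13; (10|13)=+1, (3|13)=+1; (−1)^{-2·0·6}·(+1)^0·(+1)^-2 = +1.
v=∞: 12710 > 0 and 1285309 > 0  ⇒  (a,b)_∞ = +1.
v=23: a=23^2·(≡10), b=23^1·(≡2) mod 23; (10|23)=-1, (2|23)=+1; (−1)^{2·1·11}·(-1)^1·(+1)^2 = -1.
v=29: a=29^2·(≡15), b=29^1·(≡23) mod 29; (15|29)=-1, (23|29)=+1; (−1)^{2·1·14}·(-1)^1·(+1)^2 = -1.
v=7: a=7^-4·(≡6), b=7^-4·(≡4) mod 7; (6|7)=-1, (4|7)=+1; (−1)^{-4·-4·3}·(-1)^-4·(+1)^-4 = +1.
|Ram(12710, 1285309)| = 4, even; anisotropic at {2, 23, 29, 47}.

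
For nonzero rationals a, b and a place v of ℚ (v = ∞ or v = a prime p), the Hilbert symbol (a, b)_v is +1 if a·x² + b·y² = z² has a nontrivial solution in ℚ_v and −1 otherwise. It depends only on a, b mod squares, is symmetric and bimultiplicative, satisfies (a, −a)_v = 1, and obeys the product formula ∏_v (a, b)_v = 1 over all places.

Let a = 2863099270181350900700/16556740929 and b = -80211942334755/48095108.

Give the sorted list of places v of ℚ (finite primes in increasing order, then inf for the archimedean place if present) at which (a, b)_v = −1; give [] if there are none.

[3, 5, 17, 23]

(a, b) ≡ (23, -64515) mod (ℚ^×)²; places V = {2, 3, 5, 7, 11, 13, 17, 23, 29, 43, ∞}.
(a,b)_5: α=2, u≡2; β=1, v≡3 (mod 5); (2|5)=-1, (3|5)=-1; sign (−1)^0·-1^1·-1^2 = -1.
(a,b)_11: α=2, u≡9; β=1, v≡4 (mod 11); (9|11)=+1, (4|11)=+1; sign (−1)^0·+1^1·+1^2 = +1.
(a,b)_29: α=-4, u≡25; β=-4, v≡26 (mod 29); (25|29)=+1, (26|29)=-1; sign (−1)^0·+1^-4·-1^-4 = +1.
(a,b)_2: α=2, β=-2; u≡7, v≡5 (mod 8); ε(u)ε(v)=1·0, αω(v)=2·1, βω(u)=-2·0; sum ≡ 0  ⇒  +1.
(a,b)_23: α=5, u≡4; β=3, v≡8 (mod 23); (4|23)=+1, (8|23)=+1; sign (−1)^1·+1^3·+1^5 = -1.
(a,b)_3: α=-4, u≡2; β=3, v≡2 (mod 3); (2|3)=-1, (2|3)=-1; sign (−1)^0·-1^3·-1^-4 = -1.
(a,b)_7: α=6, u≡2; β=4, v≡4 (mod 7); (2|7)=+1, (4|7)=+1; sign (−1)^0·+1^4·+1^6 = +1.
(a,b)_∞: sgn(23)=+, sgn(-64515)=−, so +1.
(a,b)_13: α=2, u≡10; β=0, v≡9 (mod 13); (10|13)=+1, (9|13)=+1; sign (−1)^0·+1^0·+1^2 = +1.
(a,b)_43: α=2, u≡40; β=2, v≡30 (mod 43); (40|43)=+1, (30|43)=-1; sign (−1)^0·+1^2·-1^2 = +1.
(a,b)_17: α=-2, u≡5; β=-1, v≡13 (mod 17); (5|17)=-1, (13|17)=+1; sign (−1)^0·-1^-1·+1^-2 = -1.
|Ram(23, -64515)| = 4, even; anisotropic at {3, 5, 17, 23}.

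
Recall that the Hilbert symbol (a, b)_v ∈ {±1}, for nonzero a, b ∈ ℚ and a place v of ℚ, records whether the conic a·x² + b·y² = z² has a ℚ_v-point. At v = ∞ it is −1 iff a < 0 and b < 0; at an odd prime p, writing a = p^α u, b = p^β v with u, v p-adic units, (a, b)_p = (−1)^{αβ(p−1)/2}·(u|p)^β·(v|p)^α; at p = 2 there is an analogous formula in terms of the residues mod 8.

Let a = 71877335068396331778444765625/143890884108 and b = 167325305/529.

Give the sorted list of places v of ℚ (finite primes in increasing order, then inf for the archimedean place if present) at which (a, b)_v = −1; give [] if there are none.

Mod squares: a ≡ 81795, b ≡ 463505. Check v ∈ {∞, 2, 3, 5, 7, 11, 13, 17, 19, 23, 41}.
v=19: a=19^9·(≡7), b=19^3·(≡13) mod 19; (7|19)=+1, (13|19)=-1; (−1)^{9·3·9}·(+1)^3·(-1)^9 = +1.
v=17: a=17^2·(≡16), b=17^1·(≡11) mod 17; (16|17)=+1, (11|17)=-1; (−1)^{2·1·8}·(+1)^1·(-1)^2 = +1.
v=41: a=41^3·(≡14), b=41^1·(≡19) mod 41; (14|41)=-1, (19|41)=-1; (−1)^{3·1·20}·(-1)^1·(-1)^3 = +1.
v=23: a=23^-6·(≡7), b=23^-2·(≡6) mod 23; (7|23)=-1, (6|23)=+1; (−1)^{-6·-2·11}·(-1)^-2·(+1)^-6 = +1.
v=11: a=11^2·(≡6), b=11^0·(≡4) mod 11; (6|11)=-1, (4|11)=+1; (−1)^{2·0·5}·(-1)^0·(+1)^2 = +1.
v=13: a=13^2·(≡10), b=13^0·(≡12) mod 13; (10|13)=+1, (12|13)=+1; (−1)^{2·0·6}·(+1)^0·(+1)^2 = +1.
v=2: v_2(a)=-2, v_2(b)=0; units ≡ 3, 1 (mod 8); ε·ε+αω+βω = 1·0+-2·0+0·1 ≡ 0  ⇒  (a,b)_2 = +1.
v=7: a=7^1·(≡1), b=7^1·(≡2) mod 7; (1|7)=+1, (2|7)=+1; (−1)^{1·1·3}·(+1)^1·(+1)^1 = -1.
v=3: a=3^-5·(≡1), b=3^0·(≡2) mod 3; (1|3)=+1, (2|3)=-1; (−1)^{-5·0·1}·(+1)^0·(-1)^-5 = -1.
v=∞: 81795 > 0 and 463505 > 0  ⇒  (a,b)_∞ = +1.
v=5: a=5^7·(≡1), b=5^1·(≡4) mod 5; (1|5)=+1, (4|5)=+1; (−1)^{7·1·2}·(+1)^1·(+1)^7 = +1.
(81795, 463505 / ℚ) ramifies at {3, 7}: a division algebra.

[3, 7]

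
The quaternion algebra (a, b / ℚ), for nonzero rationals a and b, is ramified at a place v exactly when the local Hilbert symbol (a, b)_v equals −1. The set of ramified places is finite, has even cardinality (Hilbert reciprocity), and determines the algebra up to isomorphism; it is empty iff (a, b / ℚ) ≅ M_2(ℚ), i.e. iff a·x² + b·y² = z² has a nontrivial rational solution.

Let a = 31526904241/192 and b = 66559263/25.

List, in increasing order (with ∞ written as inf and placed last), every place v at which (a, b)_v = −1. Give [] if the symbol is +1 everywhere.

[2, 23, 29, 37]

(a, b) ≡ (2295147, 79143) mod (ℚ^×)²; places V = {2, 3, 5, 7, 23, 29, 31, 37, ∞}.
(a,b)_31: α=1, u≡5; β=1, v≡3 (mod 31); (5|31)=+1, (3|31)=-1; sign (−1)^1·+1^1·-1^1 = +1.
(a,b)_37: α=1, u≡13; β=1, v≡25 (mod 37); (13|37)=-1, (25|37)=+1; sign (−1)^0·-1^1·+1^1 = -1.
(a,b)_5: α=0, u≡3; β=-2, v≡3 (mod 5); (3|5)=-1, (3|5)=-1; sign (−1)^0·-1^-2·-1^0 = +1.
(a,b)_∞: sgn(2295147)=+, sgn(79143)=+, so +1.
(a,b)_7: α=2, u≡4; β=0, v≡2 (mod 7); (4|7)=+1, (2|7)=+1; sign (−1)^0·+1^0·+1^2 = +1.
(a,b)_3: α=-1, u≡1; β=1, v≡2 (mod 3); (1|3)=+1, (2|3)=-1; sign (−1)^1·+1^1·-1^-1 = +1.
(a,b)_23: α=1, u≡10; β=1, v≡22 (mod 23); (10|23)=-1, (22|23)=-1; sign (−1)^1·-1^1·-1^1 = -1.
(a,b)_2: α=-6, β=0; u≡3, v≡7 (mod 8); ε(u)ε(v)=1·1, αω(v)=-6·0, βω(u)=0·1; sum ≡ 1  ⇒  -1.
(a,b)_29: α=3, u≡19; β=2, v≡14 (mod 29); (19|29)=-1, (14|29)=-1; sign (−1)^0·-1^2·-1^3 = -1.
|Ram(2295147, 79143)| = 4, even; anisotropic at {2, 23, 29, 37}.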